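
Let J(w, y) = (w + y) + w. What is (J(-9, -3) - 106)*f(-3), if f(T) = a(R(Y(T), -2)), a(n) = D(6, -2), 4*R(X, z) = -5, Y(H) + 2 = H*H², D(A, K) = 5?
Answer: -635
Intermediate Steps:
Y(H) = -2 + H³ (Y(H) = -2 + H*H² = -2 + H³)
R(X, z) = -5/4 (R(X, z) = (¼)*(-5) = -5/4)
J(w, y) = y + 2*w
a(n) = 5
f(T) = 5
(J(-9, -3) - 106)*f(-3) = ((-3 + 2*(-9)) - 106)*5 = ((-3 - 18) - 106)*5 = (-21 - 106)*5 = -127*5 = -635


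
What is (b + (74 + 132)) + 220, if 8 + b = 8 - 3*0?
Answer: 426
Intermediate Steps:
b = 0 (b = -8 + (8 - 3*0) = -8 + (8 + 0) = -8 + 8 = 0)
(b + (74 + 132)) + 220 = (0 + (74 + 132)) + 220 = (0 + 206) + 220 = 206 + 220 = 426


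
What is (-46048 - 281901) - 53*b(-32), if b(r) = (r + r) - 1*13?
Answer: -323868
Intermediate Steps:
b(r) = -13 + 2*r (b(r) = 2*r - 13 = -13 + 2*r)
(-46048 - 281901) - 53*b(-32) = (-46048 - 281901) - 53*(-13 + 2*(-32)) = -327949 - 53*(-13 - 64) = -327949 - 53*(-77) = -327949 + 4081 = -323868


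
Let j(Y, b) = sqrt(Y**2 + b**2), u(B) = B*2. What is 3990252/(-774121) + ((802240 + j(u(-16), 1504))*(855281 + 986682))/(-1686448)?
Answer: -655918888754264/748575007 - 3683926*sqrt(2210)/105403 ≈ -8.7787e+5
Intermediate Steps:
u(B) = 2*B
3990252/(-774121) + ((802240 + j(u(-16), 1504))*(855281 + 986682))/(-1686448) = 3990252/(-774121) + ((802240 + sqrt((2*(-16))**2 + 1504**2))*(855281 + 986682))/(-1686448) = 3990252*(-1/774121) + ((802240 + sqrt((-32)**2 + 2262016))*1841963)*(-1/1686448) = -3990252/774121 + ((802240 + sqrt(1024 + 2262016))*1841963)*(-1/1686448) = -3990252/774121 + ((802240 + sqrt(2263040))*1841963)*(-1/1686448) = -3990252/774121 + ((802240 + 32*sqrt(2210))*1841963)*(-1/1686448) = -3990252/774121 + (1477696397120 + 58942816*sqrt(2210))*(-1/1686448) = -3990252/774121 + (-847302980/967 - 3683926*sqrt(2210)/105403) = -655918888754264/748575007 - 3683926*sqrt(2210)/105403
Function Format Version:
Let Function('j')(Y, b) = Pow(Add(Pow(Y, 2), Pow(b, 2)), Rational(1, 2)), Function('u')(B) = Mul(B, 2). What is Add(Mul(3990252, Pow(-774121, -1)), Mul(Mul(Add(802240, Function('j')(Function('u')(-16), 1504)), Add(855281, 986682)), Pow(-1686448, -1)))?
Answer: Add(Rational(-655918888754264, 748575007), Mul(Rational(-3683926, 105403), Pow(2210, Rational(1, 2)))) ≈ -8.7787e+5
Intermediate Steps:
Function('u')(B) = Mul(2, B)
Add(Mul(3990252, Pow(-774121, -1)), Mul(Mul(Add(802240, Function('j')(Function('u')(-16), 1504)), Add(855281, 986682)), Pow(-1686448, -1))) = Add(Mul(3990252, Pow(-774121, -1)), Mul(Mul(Add(802240, Pow(Add(Pow(Mul(2, -16), 2), Pow(1504, 2)), Rational(1, 2))), Add(855281, 986682)), Pow(-1686448, -1))) = Add(Mul(3990252, Rational(-1, 774121)), Mul(Mul(Add(802240, Pow(Add(Pow(-32, 2), 2262016), Rational(1, 2))), 1841963), Rational(-1, 1686448))) = Add(Rational(-3990252, 774121), Mul(Mul(Add(802240, Pow(Add(1024, 2262016), Rational(1, 2))), 1841963), Rational(-1, 1686448))) = Add(Rational(-3990252, 774121), Mul(Mul(Add(802240, Pow(2263040, Rational(1, 2))), 1841963), Rational(-1, 1686448))) = Add(Rational(-3990252, 774121), Mul(Mul(Add(802240, Mul(32, Pow(2210, Rational(1, 2)))), 1841963), Rational(-1, 1686448))) = Add(Rational(-3990252, 774121), Mul(Add(1477696397120, Mul(58942816, Pow(2210, Rational(1, 2)))), Rational(-1, 1686448))) = Add(Rational(-3990252, 774121), Add(Rational(-847302980, 967), Mul(Rational(-3683926, 105403), Pow(2210, Rational(1, 2))))) = Add(Rational(-655918888754264, 748575007), Mul(Rational(-3683926, 105403), Pow(2210, Rational(1, 2))))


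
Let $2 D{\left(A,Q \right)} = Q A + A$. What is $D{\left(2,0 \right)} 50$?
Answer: $50$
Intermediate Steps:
$D{\left(A,Q \right)} = \frac{A}{2} + \frac{A Q}{2}$ ($D{\left(A,Q \right)} = \frac{Q A + A}{2} = \frac{A Q + A}{2} = \frac{A + A Q}{2} = \frac{A}{2} + \frac{A Q}{2}$)
$D{\left(2,0 \right)} 50 = \frac{1}{2} \cdot 2 \left(1 + 0\right) 50 = \frac{1}{2} \cdot 2 \cdot 1 \cdot 50 = 1 \cdot 50 = 50$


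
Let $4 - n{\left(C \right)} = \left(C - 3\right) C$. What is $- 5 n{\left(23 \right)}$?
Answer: $2280$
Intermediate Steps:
$n{\left(C \right)} = 4 - C \left(-3 + C\right)$ ($n{\left(C \right)} = 4 - \left(C - 3\right) C = 4 - \left(-3 + C\right) C = 4 - C \left(-3 + C\right)$)
$- 5 n{\left(23 \right)} = - 5 \left(4 - 23^{2} + 3 \cdot 23\right) = - 5 \left(4 - 529 + 69\right) = \left(-5\right) \left(-456\right) = 2280$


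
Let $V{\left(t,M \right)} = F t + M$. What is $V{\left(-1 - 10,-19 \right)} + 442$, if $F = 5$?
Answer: $368$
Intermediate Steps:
$V{\left(t,M \right)} = M + 5 t$ ($V{\left(t,M \right)} = 5 t + M = M + 5 t$)
$V{\left(-1 - 10,-19 \right)} + 442 = \left(-19 + 5 \left(-1 - 10\right)\right) + 442 = \left(-19 + 5 \left(-11\right)\right) + 442 = \left(-19 - 55\right) + 442 = -74 + 442 = 368$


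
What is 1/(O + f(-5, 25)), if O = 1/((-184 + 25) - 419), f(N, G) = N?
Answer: -578/2891 ≈ -0.19993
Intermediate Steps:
O = -1/578 (O = 1/(-159 - 419) = 1/(-578) = -1/578 ≈ -0.0017301)
1/(O + f(-5, 25)) = 1/(-1/578 - 5) = 1/(-2891/578) = -578/2891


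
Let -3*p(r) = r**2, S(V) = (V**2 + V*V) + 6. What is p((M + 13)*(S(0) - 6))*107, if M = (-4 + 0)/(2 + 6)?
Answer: 0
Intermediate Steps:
M = -1/2 (M = -4/8 = -4*1/8 = -1/2 ≈ -0.50000)
S(V) = 6 + 2*V**2 (S(V) = (V**2 + V**2) + 6 = 2*V**2 + 6 = 6 + 2*V**2)
p(r) = -r**2/3
p((M + 13)*(S(0) - 6))*107 = -(-1/2 + 13)**2*((6 + 2*0**2) - 6)**2/3*107 = -625*((6 + 2*0) - 6)**2/4/3*107 = -625*((6 + 0) - 6)**2/4/3*107 = -625*(6 - 6)**2/4/3*107 = -((25/2)*0)**2/3*107 = -1/3*0**2*107 = -1/3*0*107 = 0*107 = 0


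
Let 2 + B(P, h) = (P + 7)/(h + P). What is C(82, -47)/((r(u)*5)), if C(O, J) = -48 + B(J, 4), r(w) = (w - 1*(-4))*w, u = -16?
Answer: -211/4128 ≈ -0.051114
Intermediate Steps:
B(P, h) = -2 + (7 + P)/(P + h) (B(P, h) = -2 + (P + 7)/(h + P) = -2 + (7 + P)/(P + h))
r(w) = w*(4 + w) (r(w) = (w + 4)*w = (4 + w)*w = w*(4 + w))
C(O, J) = -48 + (-1 - J)/(4 + J) (C(O, J) = -48 + (7 - J - 2*4)/(J + 4) = -48 + (7 - J - 8)/(4 + J) = -48 + (-1 - J)/(4 + J))
C(82, -47)/((r(u)*5)) = ((-193 - 49*(-47))/(4 - 47))/((-16*(4 - 16)*5)) = ((-193 + 2303)/(-43))/((-16*(-12)*5)) = (-1/43*2110)/((192*5)) = -2110/43/960 = -2110/43*1/960 = -211/4128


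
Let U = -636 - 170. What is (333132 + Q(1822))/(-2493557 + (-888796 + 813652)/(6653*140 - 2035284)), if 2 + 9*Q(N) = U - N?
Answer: -206668039757/1548308097621 ≈ -0.13348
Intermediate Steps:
U = -806
Q(N) = -808/9 - N/9 (Q(N) = -2/9 + (-806 - N)/9 = -2/9 + (-806/9 - N/9) = -808/9 - N/9)
(333132 + Q(1822))/(-2493557 + (-888796 + 813652)/(6653*140 - 2035284)) = (333132 + (-808/9 - ⅑*1822))/(-2493557 + (-888796 + 813652)/(6653*140 - 2035284)) = (333132 + (-808/9 - 1822/9))/(-2493557 - 75144/(931420 - 2035284)) = (333132 - 2630/9)/(-2493557 - 75144/(-1103864)) = 2995558/(9*(-2493557 - 75144*(-1/1103864))) = 2995558/(9*(-2493557 + 9393/137983)) = 2995558/(9*(-344068466138/137983)) = (2995558/9)*(-137983/344068466138) = -206668039757/1548308097621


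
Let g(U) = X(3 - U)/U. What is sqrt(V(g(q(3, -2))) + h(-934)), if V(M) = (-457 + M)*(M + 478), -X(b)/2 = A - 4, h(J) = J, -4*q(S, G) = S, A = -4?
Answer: 2*I*sqrt(493589)/3 ≈ 468.37*I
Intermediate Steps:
q(S, G) = -S/4
X(b) = 16 (X(b) = -2*(-4 - 4) = -2*(-8) = 16)
g(U) = 16/U
V(M) = (-457 + M)*(478 + M)
sqrt(V(g(q(3, -2))) + h(-934)) = sqrt((-218446 + (16/((-1/4*3)))**2 + 21*(16/((-1/4*3)))) - 934) = sqrt((-218446 + (16/(-3/4))**2 + 21*(16/(-3/4))) - 934) = sqrt((-218446 + (16*(-4/3))**2 + 21*(16*(-4/3))) - 934) = sqrt((-218446 + (-64/3)**2 + 21*(-64/3)) - 934) = sqrt((-218446 + 4096/9 - 448) - 934) = sqrt(-1965950/9 - 934) = sqrt(-1974356/9) = 2*I*sqrt(493589)/3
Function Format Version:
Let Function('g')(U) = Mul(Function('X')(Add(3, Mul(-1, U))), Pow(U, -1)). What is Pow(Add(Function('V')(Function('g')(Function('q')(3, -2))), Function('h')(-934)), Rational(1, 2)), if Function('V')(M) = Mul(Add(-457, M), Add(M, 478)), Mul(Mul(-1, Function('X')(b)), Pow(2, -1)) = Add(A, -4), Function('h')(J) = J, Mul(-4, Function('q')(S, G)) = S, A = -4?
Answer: Mul(Rational(2, 3), I, Pow(493589, Rational(1, 2))) ≈ Mul(468.37, I)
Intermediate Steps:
Function('q')(S, G) = Mul(Rational(-1, 4), S)
Function('X')(b) = 16 (Function('X')(b) = Mul(-2, Add(-4, -4)) = Mul(-2, -8) = 16)
Function('g')(U) = Mul(16, Pow(U, -1))
Function('V')(M) = Mul(Add(-457, M), Add(478, M))
Pow(Add(Function('V')(Function('g')(Function('q')(3, -2))), Function('h')(-934)), Rational(1, 2)) = Pow(Add(Add(-218446, Pow(Mul(16, Pow(Mul(Rational(-1, 4), 3), -1)), 2), Mul(21, Mul(16, Pow(Mul(Rational(-1, 4), 3), -1)))), -934), Rational(1, 2)) = Pow(Add(Add(-218446, Pow(Mul(16, Pow(Rational(-3, 4), -1)), 2), Mul(21, Mul(16, Pow(Rational(-3, 4), -1)))), -934), Rational(1, 2)) = Pow(Add(Add(-218446, Pow(Mul(16, Rational(-4, 3)), 2), Mul(21, Mul(16, Rational(-4, 3)))), -934), Rational(1, 2)) = Pow(Add(Add(-218446, Pow(Rational(-64, 3), 2), Mul(21, Rational(-64, 3))), -934), Rational(1, 2)) = Pow(Add(Add(-218446, Rational(4096, 9), -448), -934), Rational(1, 2)) = Pow(Add(Rational(-1965950, 9), -934), Rational(1, 2)) = Pow(Rational(-1974356, 9), Rational(1, 2)) = Mul(Rational(2, 3), I, Pow(493589, Rational(1, 2)))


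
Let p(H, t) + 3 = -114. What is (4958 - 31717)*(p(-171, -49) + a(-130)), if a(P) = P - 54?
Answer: 8054459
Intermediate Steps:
p(H, t) = -117 (p(H, t) = -3 - 114 = -117)
a(P) = -54 + P
(4958 - 31717)*(p(-171, -49) + a(-130)) = (4958 - 31717)*(-117 + (-54 - 130)) = -26759*(-117 - 184) = -26759*(-301) = 8054459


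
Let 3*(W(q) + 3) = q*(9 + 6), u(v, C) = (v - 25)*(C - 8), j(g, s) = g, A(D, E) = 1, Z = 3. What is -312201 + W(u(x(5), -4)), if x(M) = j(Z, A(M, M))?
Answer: -310884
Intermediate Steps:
x(M) = 3
u(v, C) = (-25 + v)*(-8 + C)
W(q) = -3 + 5*q (W(q) = -3 + (q*(9 + 6))/3 = -3 + (q*15)/3 = -3 + (15*q)/3 = -3 + 5*q)
-312201 + W(u(x(5), -4)) = -312201 + (-3 + 5*(200 - 25*(-4) - 8*3 - 4*3)) = -312201 + (-3 + 5*(200 + 100 - 24 - 12)) = -312201 + (-3 + 5*264) = -312201 + (-3 + 1320) = -312201 + 1317 = -310884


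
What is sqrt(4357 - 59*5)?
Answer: sqrt(4062) ≈ 63.734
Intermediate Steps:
sqrt(4357 - 59*5) = sqrt(4357 - 295) = sqrt(4062)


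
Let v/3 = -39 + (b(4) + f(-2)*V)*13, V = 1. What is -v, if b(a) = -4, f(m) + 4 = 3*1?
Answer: 312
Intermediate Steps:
f(m) = -1 (f(m) = -4 + 3*1 = -4 + 3 = -1)
v = -312 (v = 3*(-39 + (-4 - 1*1)*13) = 3*(-39 + (-4 - 1)*13) = 3*(-39 - 5*13) = 3*(-39 - 65) = 3*(-104) = -312)
-v = -1*(-312) = 312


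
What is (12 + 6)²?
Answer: 324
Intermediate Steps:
(12 + 6)² = 18² = 324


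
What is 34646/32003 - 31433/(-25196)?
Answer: 1878890915/806347588 ≈ 2.3301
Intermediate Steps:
34646/32003 - 31433/(-25196) = 34646*(1/32003) - 31433*(-1/25196) = 34646/32003 + 31433/25196 = 1878890915/806347588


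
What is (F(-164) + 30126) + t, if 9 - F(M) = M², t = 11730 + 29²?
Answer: 15810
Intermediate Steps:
t = 12571 (t = 11730 + 841 = 12571)
F(M) = 9 - M²
(F(-164) + 30126) + t = ((9 - 1*(-164)²) + 30126) + 12571 = ((9 - 1*26896) + 30126) + 12571 = ((9 - 26896) + 30126) + 12571 = (-26887 + 30126) + 12571 = 3239 + 12571 = 15810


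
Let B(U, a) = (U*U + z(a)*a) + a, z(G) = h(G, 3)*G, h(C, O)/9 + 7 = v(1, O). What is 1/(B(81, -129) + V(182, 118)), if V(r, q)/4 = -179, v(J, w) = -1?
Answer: -1/1192436 ≈ -8.3862e-7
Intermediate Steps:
V(r, q) = -716 (V(r, q) = 4*(-179) = -716)
h(C, O) = -72 (h(C, O) = -63 + 9*(-1) = -63 - 9 = -72)
z(G) = -72*G
B(U, a) = a + U² - 72*a² (B(U, a) = (U*U + (-72*a)*a) + a = (U² - 72*a²) + a = a + U² - 72*a²)
1/(B(81, -129) + V(182, 118)) = 1/((-129 + 81² - 72*(-129)²) - 716) = 1/((-129 + 6561 - 72*16641) - 716) = 1/((-129 + 6561 - 1198152) - 716) = 1/(-1191720 - 716) = 1/(-1192436) = -1/1192436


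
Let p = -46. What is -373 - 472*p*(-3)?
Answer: -65509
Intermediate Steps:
-373 - 472*p*(-3) = -373 - (-21712)*(-3) = -373 - 472*138 = -373 - 65136 = -65509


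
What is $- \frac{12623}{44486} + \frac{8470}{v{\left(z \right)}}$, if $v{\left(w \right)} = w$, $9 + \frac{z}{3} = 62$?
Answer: $\frac{28829951}{544098} \approx 52.987$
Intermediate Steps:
$z = 159$ ($z = -27 + 3 \cdot 62 = -27 + 186 = 159$)
$- \frac{12623}{44486} + \frac{8470}{v{\left(z \right)}} = - \frac{12623}{44486} + \frac{8470}{159} = \left(-12623\right) \frac{1}{44486} + 8470 \cdot \frac{1}{159} = - \frac{971}{3422} + \frac{8470}{159} = \frac{28829951}{544098}$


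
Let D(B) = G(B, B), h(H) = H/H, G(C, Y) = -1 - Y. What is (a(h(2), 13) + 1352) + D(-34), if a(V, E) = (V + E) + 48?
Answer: 1447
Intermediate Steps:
h(H) = 1
a(V, E) = 48 + E + V (a(V, E) = (E + V) + 48 = 48 + E + V)
D(B) = -1 - B
(a(h(2), 13) + 1352) + D(-34) = ((48 + 13 + 1) + 1352) + (-1 - 1*(-34)) = (62 + 1352) + (-1 + 34) = 1414 + 33 = 1447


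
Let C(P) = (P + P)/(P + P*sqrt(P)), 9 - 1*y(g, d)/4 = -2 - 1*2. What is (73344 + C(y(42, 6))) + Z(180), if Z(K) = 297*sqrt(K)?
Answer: 3740542/51 + 1782*sqrt(5) + 4*sqrt(13)/51 ≈ 77329.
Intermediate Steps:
y(g, d) = 52 (y(g, d) = 36 - 4*(-2 - 1*2) = 36 - 4*(-2 - 2) = 36 - 4*(-4) = 36 + 16 = 52)
C(P) = 2*P/(P + P**(3/2)) (C(P) = (2*P)/(P + P**(3/2)) = 2*P/(P + P**(3/2)))
(73344 + C(y(42, 6))) + Z(180) = (73344 + 2*52/(52 + 52**(3/2))) + 297*sqrt(180) = (73344 + 2*52/(52 + 104*sqrt(13))) + 297*(6*sqrt(5)) = (73344 + 104/(52 + 104*sqrt(13))) + 1782*sqrt(5) = 73344 + 104/(52 + 104*sqrt(13)) + 1782*sqrt(5)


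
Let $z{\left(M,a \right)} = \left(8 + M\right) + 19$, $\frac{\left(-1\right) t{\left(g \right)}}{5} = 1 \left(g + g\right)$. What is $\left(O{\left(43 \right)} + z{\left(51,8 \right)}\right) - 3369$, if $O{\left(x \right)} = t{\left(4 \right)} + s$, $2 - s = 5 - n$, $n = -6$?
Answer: $-3340$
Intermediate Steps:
$t{\left(g \right)} = - 10 g$ ($t{\left(g \right)} = - 5 \cdot 1 \left(g + g\right) = - 5 \cdot 1 \cdot 2 g = - 5 \cdot 2 g = - 10 g$)
$z{\left(M,a \right)} = 27 + M$
$s = -9$ ($s = 2 - \left(5 - -6\right) = 2 - \left(5 + 6\right) = 2 - 11 = -9$)
$O{\left(x \right)} = -49$ ($O{\left(x \right)} = \left(-10\right) 4 - 9 = -40 - 9 = -49$)
$\left(O{\left(43 \right)} + z{\left(51,8 \right)}\right) - 3369 = \left(-49 + \left(27 + 51\right)\right) - 3369 = \left(-49 + 78\right) - 3369 = 29 - 3369 = -3340$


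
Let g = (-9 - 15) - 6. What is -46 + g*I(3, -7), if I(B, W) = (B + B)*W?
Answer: 1214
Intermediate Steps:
g = -30 (g = -24 - 6 = -30)
I(B, W) = 2*B*W (I(B, W) = (2*B)*W = 2*B*W)
-46 + g*I(3, -7) = -46 - 60*3*(-7) = -46 - 30*(-42) = -46 + 1260 = 1214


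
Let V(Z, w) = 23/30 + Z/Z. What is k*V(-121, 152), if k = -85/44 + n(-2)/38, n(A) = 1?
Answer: -28143/8360 ≈ -3.3664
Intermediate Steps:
V(Z, w) = 53/30 (V(Z, w) = 23*(1/30) + 1 = 23/30 + 1 = 53/30)
k = -1593/836 (k = -85/44 + 1/38 = -1593/836 ≈ -1.9055)
k*V(-121, 152) = -1593/836*53/30 = -28143/8360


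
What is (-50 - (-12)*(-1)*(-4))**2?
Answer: 4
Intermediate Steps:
(-50 - (-12)*(-1)*(-4))**2 = (-50 - 4*3*(-4))**2 = (-50 - 12*(-4))**2 = (-50 + 48)**2 = (-2)**2 = 4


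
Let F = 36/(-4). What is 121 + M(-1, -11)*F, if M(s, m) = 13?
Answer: 4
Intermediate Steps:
F = -9 (F = 36*(-¼) = -9)
121 + M(-1, -11)*F = 121 + 13*(-9) = 121 - 117 = 4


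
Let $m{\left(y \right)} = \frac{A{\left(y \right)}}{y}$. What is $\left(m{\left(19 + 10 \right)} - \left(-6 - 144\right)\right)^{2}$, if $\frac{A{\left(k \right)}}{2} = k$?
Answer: $23104$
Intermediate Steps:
$A{\left(k \right)} = 2 k$
$m{\left(y \right)} = 2$ ($m{\left(y \right)} = \frac{2 y}{y} = 2$)
$\left(m{\left(19 + 10 \right)} - \left(-6 - 144\right)\right)^{2} = \left(2 - \left(-6 - 144\right)\right)^{2} = \left(2 - -150\right)^{2} = \left(2 + 150\right)^{2} = 152^{2} = 23104$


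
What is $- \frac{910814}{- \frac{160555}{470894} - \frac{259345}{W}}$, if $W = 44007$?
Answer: $\frac{18874463577438012}{129189548315} \approx 1.461 \cdot 10^{5}$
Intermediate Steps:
$- \frac{910814}{- \frac{160555}{470894} - \frac{259345}{W}} = - \frac{910814}{- \frac{160555}{470894} - \frac{259345}{44007}} = - \frac{910814}{- \frac{129189548315}{20722632258}} = \left(-910814\right) \left(- \frac{20722632258}{129189548315}\right) = \frac{18874463577438012}{129189548315}$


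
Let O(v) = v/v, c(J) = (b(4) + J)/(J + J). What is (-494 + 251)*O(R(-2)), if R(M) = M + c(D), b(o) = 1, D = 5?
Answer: -243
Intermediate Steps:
c(J) = (1 + J)/(2*J) (c(J) = (1 + J)/(J + J) = (1 + J)/((2*J)) = (1 + J)*(1/(2*J)) = (1 + J)/(2*J))
R(M) = ⅗ + M (R(M) = M + (½)*(1 + 5)/5 = M + (½)*(⅕)*6 = M + ⅗ = ⅗ + M)
O(v) = 1
(-494 + 251)*O(R(-2)) = (-494 + 251)*1 = -243*1 = -243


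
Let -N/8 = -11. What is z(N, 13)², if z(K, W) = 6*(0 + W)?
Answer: 6084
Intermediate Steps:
N = 88 (N = -8*(-11) = 88)
z(K, W) = 6*W
z(N, 13)² = (6*13)² = 78² = 6084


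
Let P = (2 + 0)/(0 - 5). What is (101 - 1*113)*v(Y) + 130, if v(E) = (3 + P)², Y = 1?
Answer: 1222/25 ≈ 48.880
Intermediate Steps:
P = -⅖ (P = 2/(-5) = 2*(-⅕) = -⅖ ≈ -0.40000)
v(E) = 169/25 (v(E) = (3 - ⅖)² = (13/5)² = 169/25)
(101 - 1*113)*v(Y) + 130 = (101 - 1*113)*(169/25) + 130 = (101 - 113)*(169/25) + 130 = -12*169/25 + 130 = -2028/25 + 130 = 1222/25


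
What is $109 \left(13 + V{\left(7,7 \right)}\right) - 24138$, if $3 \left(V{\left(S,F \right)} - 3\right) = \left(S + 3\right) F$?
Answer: $- \frac{59552}{3} \approx -19851.0$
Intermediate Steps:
$V{\left(S,F \right)} = 3 + \frac{F \left(3 + S\right)}{3}$ ($V{\left(S,F \right)} = 3 + \frac{\left(S + 3\right) F}{3} = 3 + \frac{\left(3 + S\right) F}{3} = 3 + \frac{F \left(3 + S\right)}{3}$)
$109 \left(13 + V{\left(7,7 \right)}\right) - 24138 = 109 \left(13 + \left(3 + 7 + \frac{1}{3} \cdot 7 \cdot 7\right)\right) - 24138 = 109 \left(13 + \left(3 + 7 + \frac{49}{3}\right)\right) - 24138 = 109 \left(13 + \frac{79}{3}\right) - 24138 = 109 \cdot \frac{118}{3} - 24138 = \frac{12862}{3} - 24138 = - \frac{59552}{3}$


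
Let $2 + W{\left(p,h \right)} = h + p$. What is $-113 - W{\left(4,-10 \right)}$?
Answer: $-105$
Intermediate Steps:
$W{\left(p,h \right)} = -2 + h + p$ ($W{\left(p,h \right)} = -2 + \left(h + p\right) = -2 + h + p$)
$-113 - W{\left(4,-10 \right)} = -113 - \left(-2 - 10 + 4\right) = -113 - -8 = -113 + 8 = -105$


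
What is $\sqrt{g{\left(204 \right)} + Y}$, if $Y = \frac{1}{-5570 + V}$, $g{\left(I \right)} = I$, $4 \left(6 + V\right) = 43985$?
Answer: $\frac{4 \sqrt{665927097}}{7227} \approx 14.283$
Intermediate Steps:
$V = \frac{43961}{4}$ ($V = -6 + \frac{1}{4} \cdot 43985 = -6 + \frac{43985}{4} = \frac{43961}{4} \approx 10990.0$)
$Y = \frac{4}{21681}$ ($Y = \frac{1}{-5570 + \frac{43961}{4}} = \frac{1}{\frac{21681}{4}} = \frac{4}{21681} \approx 0.00018449$)
$\sqrt{g{\left(204 \right)} + Y} = \sqrt{204 + \frac{4}{21681}} = \sqrt{\frac{4422928}{21681}} = \frac{4 \sqrt{665927097}}{7227}$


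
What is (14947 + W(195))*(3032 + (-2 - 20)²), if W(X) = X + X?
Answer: 53924892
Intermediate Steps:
W(X) = 2*X
(14947 + W(195))*(3032 + (-2 - 20)²) = (14947 + 2*195)*(3032 + (-2 - 20)²) = (14947 + 390)*(3032 + (-22)²) = 15337*(3032 + 484) = 15337*3516 = 53924892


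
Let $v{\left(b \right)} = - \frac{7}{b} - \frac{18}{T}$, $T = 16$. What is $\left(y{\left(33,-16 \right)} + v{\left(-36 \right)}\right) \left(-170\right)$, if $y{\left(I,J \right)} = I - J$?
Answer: $- \frac{294185}{36} \approx -8171.8$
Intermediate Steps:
$v{\left(b \right)} = - \frac{9}{8} - \frac{7}{b}$ ($v{\left(b \right)} = - \frac{7}{b} - \frac{18}{16} = - \frac{7}{b} - \frac{9}{8} = - \frac{9}{8} - \frac{7}{b}$)
$\left(y{\left(33,-16 \right)} + v{\left(-36 \right)}\right) \left(-170\right) = \left(\left(33 - -16\right) - \left(\frac{9}{8} + \frac{7}{-36}\right)\right) \left(-170\right) = \left(\left(33 + 16\right) - \frac{67}{72}\right) \left(-170\right) = \left(49 + \left(- \frac{9}{8} + \frac{7}{36}\right)\right) \left(-170\right) = \left(49 - \frac{67}{72}\right) \left(-170\right) = \frac{3461}{72} \left(-170\right) = - \frac{294185}{36}$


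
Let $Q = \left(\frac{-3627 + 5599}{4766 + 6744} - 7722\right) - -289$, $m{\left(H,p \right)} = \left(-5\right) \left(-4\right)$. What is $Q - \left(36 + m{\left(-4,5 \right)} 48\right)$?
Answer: $- \frac{48507909}{5755} \approx -8428.8$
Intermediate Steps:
$m{\left(H,p \right)} = 20$
$Q = - \frac{42775929}{5755}$ ($Q = \left(\frac{1972}{11510} - 7722\right) + \left(-8143 + 8432\right) = \left(1972 \cdot \frac{1}{11510} - 7722\right) + 289 = \left(\frac{986}{5755} - 7722\right) + 289 = - \frac{44439124}{5755} + 289 = - \frac{42775929}{5755} \approx -7432.8$)
$Q - \left(36 + m{\left(-4,5 \right)} 48\right) = - \frac{42775929}{5755} - \left(36 + 20 \cdot 48\right) = - \frac{42775929}{5755} - \left(36 + 960\right) = - \frac{42775929}{5755} - 996 = - \frac{48507909}{5755}$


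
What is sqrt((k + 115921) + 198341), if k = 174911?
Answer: sqrt(489173) ≈ 699.41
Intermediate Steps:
sqrt((k + 115921) + 198341) = sqrt((174911 + 115921) + 198341) = sqrt(290832 + 198341) = sqrt(489173)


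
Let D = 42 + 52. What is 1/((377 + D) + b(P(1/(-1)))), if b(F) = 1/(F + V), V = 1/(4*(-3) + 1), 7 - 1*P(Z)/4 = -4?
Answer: 483/227504 ≈ 0.0021230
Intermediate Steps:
P(Z) = 44 (P(Z) = 28 - 4*(-4) = 28 + 16 = 44)
D = 94
V = -1/11 (V = 1/(-12 + 1) = 1/(-11) = -1/11 ≈ -0.090909)
b(F) = 1/(-1/11 + F) (b(F) = 1/(F - 1/11) = 1/(-1/11 + F))
1/((377 + D) + b(P(1/(-1)))) = 1/((377 + 94) + 11/(-1 + 11*44)) = 1/(471 + 11/(-1 + 484)) = 1/(471 + 11/483) = 1/(227504/483) = 483/227504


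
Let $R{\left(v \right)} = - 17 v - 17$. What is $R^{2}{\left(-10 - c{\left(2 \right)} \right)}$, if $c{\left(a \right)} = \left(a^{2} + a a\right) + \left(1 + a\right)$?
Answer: $115600$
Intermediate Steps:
$c{\left(a \right)} = 1 + a + 2 a^{2}$ ($c{\left(a \right)} = \left(a^{2} + a^{2}\right) + \left(1 + a\right) = 2 a^{2} + \left(1 + a\right) = 1 + a + 2 a^{2}$)
$R{\left(v \right)} = -17 - 17 v$
$R^{2}{\left(-10 - c{\left(2 \right)} \right)} = \left(-17 - 17 \left(-10 - \left(1 + 2 + 2 \cdot 2^{2}\right)\right)\right)^{2} = \left(-17 - 17 \left(-10 - \left(1 + 2 + 2 \cdot 4\right)\right)\right)^{2} = \left(-17 - 17 \left(-10 - \left(1 + 2 + 8\right)\right)\right)^{2} = \left(-17 - 17 \left(-10 - 11\right)\right)^{2} = \left(-17 - -357\right)^{2} = \left(-17 + 357\right)^{2} = 340^{2} = 115600$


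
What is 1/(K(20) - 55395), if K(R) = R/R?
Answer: -1/55394 ≈ -1.8052e-5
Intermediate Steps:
K(R) = 1
1/(K(20) - 55395) = 1/(1 - 55395) = 1/(-55394) = -1/55394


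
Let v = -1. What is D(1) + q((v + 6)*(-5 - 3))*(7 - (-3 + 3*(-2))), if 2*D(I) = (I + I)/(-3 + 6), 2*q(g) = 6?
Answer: 145/3 ≈ 48.333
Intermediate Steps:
q(g) = 3 (q(g) = (½)*6 = 3)
D(I) = I/3 (D(I) = ((I + I)/(-3 + 6))/2 = ((2*I)/3)/2 = ((2*I)*(⅓))/2 = (2*I/3)/2 = I/3)
D(1) + q((v + 6)*(-5 - 3))*(7 - (-3 + 3*(-2))) = (⅓)*1 + 3*(7 - (-3 + 3*(-2))) = ⅓ + 3*(7 - (-3 - 6)) = ⅓ + 3*(7 - 1*(-9)) = ⅓ + 3*(7 + 9) = ⅓ + 3*16 = ⅓ + 48 = 145/3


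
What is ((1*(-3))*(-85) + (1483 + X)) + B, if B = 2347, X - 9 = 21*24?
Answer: 4598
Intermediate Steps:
X = 513 (X = 9 + 21*24 = 9 + 504 = 513)
((1*(-3))*(-85) + (1483 + X)) + B = ((1*(-3))*(-85) + (1483 + 513)) + 2347 = (-3*(-85) + 1996) + 2347 = (255 + 1996) + 2347 = 2251 + 2347 = 4598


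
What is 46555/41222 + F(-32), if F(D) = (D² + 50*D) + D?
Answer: -25016421/41222 ≈ -606.87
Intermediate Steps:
F(D) = D² + 51*D
46555/41222 + F(-32) = 46555/41222 - 32*(51 - 32) = 46555*(1/41222) - 32*19 = 46555/41222 - 608 = -25016421/41222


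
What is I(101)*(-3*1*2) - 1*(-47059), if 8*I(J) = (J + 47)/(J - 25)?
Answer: 3576373/76 ≈ 47058.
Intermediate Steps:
I(J) = (47 + J)/(8*(-25 + J)) (I(J) = ((J + 47)/(J - 25))/8 = ((47 + J)/(-25 + J))/8 = (47 + J)/(8*(-25 + J)))
I(101)*(-3*1*2) - 1*(-47059) = ((47 + 101)/(8*(-25 + 101)))*(-3*1*2) - 1*(-47059) = ((⅛)*148/76)*(-3*2) + 47059 = ((⅛)*(1/76)*148)*(-6) + 47059 = (37/152)*(-6) + 47059 = -111/76 + 47059 = 3576373/76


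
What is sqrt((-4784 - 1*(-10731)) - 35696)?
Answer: I*sqrt(29749) ≈ 172.48*I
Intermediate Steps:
sqrt((-4784 - 1*(-10731)) - 35696) = sqrt((-4784 + 10731) - 35696) = sqrt(5947 - 35696) = sqrt(-29749) = I*sqrt(29749)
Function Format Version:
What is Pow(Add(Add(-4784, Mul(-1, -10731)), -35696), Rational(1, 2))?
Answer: Mul(I, Pow(29749, Rational(1, 2))) ≈ Mul(172.48, I)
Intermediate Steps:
Pow(Add(Add(-4784, Mul(-1, -10731)), -35696), Rational(1, 2)) = Pow(Add(Add(-4784, 10731), -35696), Rational(1, 2)) = Pow(Add(5947, -35696), Rational(1, 2)) = Pow(-29749, Rational(1, 2)) = Mul(I, Pow(29749, Rational(1, 2)))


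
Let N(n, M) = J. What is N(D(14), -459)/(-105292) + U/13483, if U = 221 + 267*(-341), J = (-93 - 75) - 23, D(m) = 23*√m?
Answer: -9560675939/1419652036 ≈ -6.7345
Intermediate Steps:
J = -191 (J = -168 - 23 = -191)
N(n, M) = -191
U = -90826 (U = 221 - 91047 = -90826)
N(D(14), -459)/(-105292) + U/13483 = -191/(-105292) - 90826/13483 = -191*(-1/105292) - 90826*1/13483 = 191/105292 - 90826/13483 = -9560675939/1419652036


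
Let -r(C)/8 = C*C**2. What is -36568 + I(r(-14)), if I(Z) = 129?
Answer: -36439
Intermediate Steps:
r(C) = -8*C**3 (r(C) = -8*C*C**2 = -8*C**3)
-36568 + I(r(-14)) = -36568 + 129 = -36439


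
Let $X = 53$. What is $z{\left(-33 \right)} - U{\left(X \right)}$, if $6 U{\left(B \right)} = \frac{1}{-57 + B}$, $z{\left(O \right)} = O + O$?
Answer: $- \frac{1583}{24} \approx -65.958$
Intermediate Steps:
$z{\left(O \right)} = 2 O$
$U{\left(B \right)} = \frac{1}{6 \left(-57 + B\right)}$
$z{\left(-33 \right)} - U{\left(X \right)} = 2 \left(-33\right) - \frac{1}{6 \left(-57 + 53\right)} = -66 - \frac{1}{6 \left(-4\right)} = -66 - \frac{1}{6} \left(- \frac{1}{4}\right) = -66 - - \frac{1}{24} = -66 + \frac{1}{24} = - \frac{1583}{24}$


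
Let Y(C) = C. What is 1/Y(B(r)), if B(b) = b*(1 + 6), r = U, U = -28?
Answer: -1/196 ≈ -0.0051020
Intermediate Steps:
r = -28
B(b) = 7*b (B(b) = b*7 = 7*b)
1/Y(B(r)) = 1/(7*(-28)) = 1/(-196) = -1/196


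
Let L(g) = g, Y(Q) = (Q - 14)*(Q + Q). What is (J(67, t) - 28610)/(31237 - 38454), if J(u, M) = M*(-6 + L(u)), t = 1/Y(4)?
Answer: 2288861/577360 ≈ 3.9644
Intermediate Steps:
Y(Q) = 2*Q*(-14 + Q) (Y(Q) = (-14 + Q)*(2*Q) = 2*Q*(-14 + Q))
t = -1/80 (t = 1/(2*4*(-14 + 4)) = 1/(2*4*(-10)) = 1/(-80) = -1/80 ≈ -0.012500)
J(u, M) = M*(-6 + u)
(J(67, t) - 28610)/(31237 - 38454) = (-(-6 + 67)/80 - 28610)/(31237 - 38454) = (-1/80*61 - 28610)/(-7217) = (-61/80 - 28610)*(-1/7217) = -2288861/80*(-1/7217) = 2288861/577360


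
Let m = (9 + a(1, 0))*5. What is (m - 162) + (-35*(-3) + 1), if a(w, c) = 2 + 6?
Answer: 29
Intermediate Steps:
a(w, c) = 8
m = 85 (m = (9 + 8)*5 = 17*5 = 85)
(m - 162) + (-35*(-3) + 1) = (85 - 162) + (-35*(-3) + 1) = -77 + (-7*(-15) + 1) = -77 + (105 + 1) = -77 + 106 = 29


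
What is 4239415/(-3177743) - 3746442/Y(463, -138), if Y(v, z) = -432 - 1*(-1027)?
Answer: -1701107470333/270108155 ≈ -6297.9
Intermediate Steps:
Y(v, z) = 595 (Y(v, z) = -432 + 1027 = 595)
4239415/(-3177743) - 3746442/Y(463, -138) = 4239415/(-3177743) - 3746442/595 = 4239415*(-1/3177743) - 3746442*1/595 = -4239415/3177743 - 535206/85 = -1701107470333/270108155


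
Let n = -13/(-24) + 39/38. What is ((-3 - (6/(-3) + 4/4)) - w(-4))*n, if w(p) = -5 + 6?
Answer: -715/152 ≈ -4.7039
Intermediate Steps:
w(p) = 1
n = 715/456 (n = -13*(-1/24) + 39*(1/38) = 13/24 + 39/38 = 715/456 ≈ 1.5680)
((-3 - (6/(-3) + 4/4)) - w(-4))*n = ((-3 - (6/(-3) + 4/4)) - 1*1)*(715/456) = ((-3 - (6*(-1/3) + 4*(1/4))) - 1)*(715/456) = ((-3 - (-2 + 1)) - 1)*(715/456) = ((-3 - 1*(-1)) - 1)*(715/456) = ((-3 + 1) - 1)*(715/456) = (-2 - 1)*(715/456) = -3*715/456 = -715/152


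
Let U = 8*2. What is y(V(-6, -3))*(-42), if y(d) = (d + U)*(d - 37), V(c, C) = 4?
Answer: 27720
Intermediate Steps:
U = 16
y(d) = (-37 + d)*(16 + d) (y(d) = (d + 16)*(d - 37) = (16 + d)*(-37 + d) = (-37 + d)*(16 + d))
y(V(-6, -3))*(-42) = (-592 + 4**2 - 21*4)*(-42) = (-592 + 16 - 84)*(-42) = -660*(-42) = 27720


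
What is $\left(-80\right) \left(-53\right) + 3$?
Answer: $4243$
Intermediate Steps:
$\left(-80\right) \left(-53\right) + 3 = 4240 + 3 = 4243$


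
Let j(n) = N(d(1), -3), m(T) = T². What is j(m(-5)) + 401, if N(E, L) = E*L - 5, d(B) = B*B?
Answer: 393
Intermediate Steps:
d(B) = B²
N(E, L) = -5 + E*L
j(n) = -8 (j(n) = -5 + 1²*(-3) = -5 + 1*(-3) = -5 - 3 = -8)
j(m(-5)) + 401 = -8 + 401 = 393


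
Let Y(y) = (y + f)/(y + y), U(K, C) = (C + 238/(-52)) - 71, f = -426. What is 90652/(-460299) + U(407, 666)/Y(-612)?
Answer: 720533218450/1035212451 ≈ 696.02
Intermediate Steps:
U(K, C) = -1965/26 + C (U(K, C) = (C + 238*(-1/52)) - 71 = (C - 119/26) - 71 = (-119/26 + C) - 71 = -1965/26 + C)
Y(y) = (-426 + y)/(2*y) (Y(y) = (y - 426)/(y + y) = (-426 + y)/((2*y)) = (-426 + y)*(1/(2*y)) = (-426 + y)/(2*y))
90652/(-460299) + U(407, 666)/Y(-612) = 90652/(-460299) + (-1965/26 + 666)/(((1/2)*(-426 - 612)/(-612))) = 90652*(-1/460299) + 15351/(26*(((1/2)*(-1/612)*(-1038)))) = -90652/460299 + 15351/(26*(173/204)) = -90652/460299 + (15351/26)*(204/173) = -90652/460299 + 1565802/2249 = 720533218450/1035212451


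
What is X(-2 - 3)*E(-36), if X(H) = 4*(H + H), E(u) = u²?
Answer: -51840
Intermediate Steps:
X(H) = 8*H (X(H) = 4*(2*H) = 8*H)
X(-2 - 3)*E(-36) = (8*(-2 - 3))*(-36)² = (8*(-5))*1296 = -40*1296 = -51840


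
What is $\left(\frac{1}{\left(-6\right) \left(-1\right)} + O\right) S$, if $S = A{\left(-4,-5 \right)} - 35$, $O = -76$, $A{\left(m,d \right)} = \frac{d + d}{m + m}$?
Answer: $\frac{20475}{8} \approx 2559.4$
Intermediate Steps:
$A{\left(m,d \right)} = \frac{d}{m}$ ($A{\left(m,d \right)} = \frac{2 d}{2 m} = 2 d \frac{1}{2 m} = \frac{d}{m}$)
$S = - \frac{135}{4}$ ($S = - \frac{5}{-4} - 35 = \left(-5\right) \left(- \frac{1}{4}\right) - 35 = \frac{5}{4} - 35 = - \frac{135}{4} \approx -33.75$)
$\left(\frac{1}{\left(-6\right) \left(-1\right)} + O\right) S = \left(\frac{1}{\left(-6\right) \left(-1\right)} - 76\right) \left(- \frac{135}{4}\right) = \left(\frac{1}{6} - 76\right) \left(- \frac{135}{4}\right) = \left(- \frac{455}{6}\right) \left(- \frac{135}{4}\right) = \frac{20475}{8}$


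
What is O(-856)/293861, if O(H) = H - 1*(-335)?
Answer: -521/293861 ≈ -0.0017729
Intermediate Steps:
O(H) = 335 + H (O(H) = H + 335 = 335 + H)
O(-856)/293861 = (335 - 856)/293861 = -521*1/293861 = -521/293861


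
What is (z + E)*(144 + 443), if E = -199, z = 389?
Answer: 111530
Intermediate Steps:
(z + E)*(144 + 443) = (389 - 199)*(144 + 443) = 190*587 = 111530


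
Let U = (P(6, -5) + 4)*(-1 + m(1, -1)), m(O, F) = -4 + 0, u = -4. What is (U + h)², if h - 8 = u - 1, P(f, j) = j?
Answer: 64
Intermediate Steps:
m(O, F) = -4
h = 3 (h = 8 + (-4 - 1) = 8 - 5 = 3)
U = 5 (U = (-5 + 4)*(-1 - 4) = -1*(-5) = 5)
(U + h)² = (5 + 3)² = 8² = 64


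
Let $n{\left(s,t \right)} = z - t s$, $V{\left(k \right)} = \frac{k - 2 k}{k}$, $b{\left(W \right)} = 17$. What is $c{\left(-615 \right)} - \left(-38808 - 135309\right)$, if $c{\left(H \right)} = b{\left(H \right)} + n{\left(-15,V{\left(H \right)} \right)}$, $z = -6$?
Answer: $174113$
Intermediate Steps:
$V{\left(k \right)} = -1$ ($V{\left(k \right)} = \frac{\left(-1\right) k}{k} = -1$)
$n{\left(s,t \right)} = -6 - s t$ ($n{\left(s,t \right)} = -6 - t s = -6 - s t$)
$c{\left(H \right)} = -4$ ($c{\left(H \right)} = 17 - \left(6 - -15\right) = 17 - 21 = -4$)
$c{\left(-615 \right)} - \left(-38808 - 135309\right) = -4 - \left(-38808 - 135309\right) = -4 - -174117 = -4 + 174117 = 174113$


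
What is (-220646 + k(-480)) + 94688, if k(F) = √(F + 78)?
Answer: -125958 + I*√402 ≈ -1.2596e+5 + 20.05*I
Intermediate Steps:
k(F) = √(78 + F)
(-220646 + k(-480)) + 94688 = (-220646 + √(78 - 480)) + 94688 = (-220646 + √(-402)) + 94688 = (-220646 + I*√402) + 94688 = -125958 + I*√402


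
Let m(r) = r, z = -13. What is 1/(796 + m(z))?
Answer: 1/783 ≈ 0.0012771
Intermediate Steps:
1/(796 + m(z)) = 1/(796 - 13) = 1/783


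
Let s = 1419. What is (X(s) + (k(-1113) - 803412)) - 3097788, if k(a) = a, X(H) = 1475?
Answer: -3900838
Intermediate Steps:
(X(s) + (k(-1113) - 803412)) - 3097788 = (1475 + (-1113 - 803412)) - 3097788 = (1475 - 804525) - 3097788 = -803050 - 3097788 = -3900838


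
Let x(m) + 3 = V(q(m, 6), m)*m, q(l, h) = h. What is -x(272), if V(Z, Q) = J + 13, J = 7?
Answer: -5437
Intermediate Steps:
V(Z, Q) = 20 (V(Z, Q) = 7 + 13 = 20)
x(m) = -3 + 20*m
-x(272) = -(-3 + 20*272) = -(-3 + 5440) = -1*5437 = -5437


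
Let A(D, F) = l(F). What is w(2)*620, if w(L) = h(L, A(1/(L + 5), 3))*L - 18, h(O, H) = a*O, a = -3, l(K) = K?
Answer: -18600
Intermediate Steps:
A(D, F) = F
h(O, H) = -3*O
w(L) = -18 - 3*L² (w(L) = (-3*L)*L - 18 = -3*L² - 18 = -18 - 3*L²)
w(2)*620 = (-18 - 3*2²)*620 = (-18 - 3*4)*620 = (-18 - 12)*620 = -30*620 = -18600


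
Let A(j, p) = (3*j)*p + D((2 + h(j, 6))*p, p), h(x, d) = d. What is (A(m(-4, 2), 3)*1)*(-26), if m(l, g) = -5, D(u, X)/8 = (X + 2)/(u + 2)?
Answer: 1130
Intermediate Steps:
D(u, X) = 8*(2 + X)/(2 + u) (D(u, X) = 8*((X + 2)/(u + 2)) = 8*((2 + X)/(2 + u)) = 8*(2 + X)/(2 + u))
A(j, p) = 3*j*p + 8*(2 + p)/(2 + 8*p) (A(j, p) = (3*j)*p + 8*(2 + p)/(2 + (2 + 6)*p) = 3*j*p + 8*(2 + p)/(2 + 8*p))
(A(m(-4, 2), 3)*1)*(-26) = (((8 + 4*3 + 3*(-5)*3*(1 + 4*3))/(1 + 4*3))*1)*(-26) = (((8 + 12 + 3*(-5)*3*(1 + 12))/(1 + 12))*1)*(-26) = (((8 + 12 + 3*(-5)*3*13)/13)*1)*(-26) = (((8 + 12 - 585)/13)*1)*(-26) = (((1/13)*(-565))*1)*(-26) = -565/13*1*(-26) = -565/13*(-26) = 1130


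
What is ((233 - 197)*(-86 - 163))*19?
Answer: -170316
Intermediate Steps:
((233 - 197)*(-86 - 163))*19 = (36*(-249))*19 = -8964*19 = -170316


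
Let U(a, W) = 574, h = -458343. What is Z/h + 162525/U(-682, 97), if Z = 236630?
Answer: 74356370455/263088882 ≈ 282.63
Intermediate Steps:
Z/h + 162525/U(-682, 97) = 236630/(-458343) + 162525/574 = 236630*(-1/458343) + 162525*(1/574) = -236630/458343 + 162525/574 = 74356370455/263088882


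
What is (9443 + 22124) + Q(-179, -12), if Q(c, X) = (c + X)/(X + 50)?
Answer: 1199355/38 ≈ 31562.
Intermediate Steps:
Q(c, X) = (X + c)/(50 + X)
(9443 + 22124) + Q(-179, -12) = (9443 + 22124) + (-12 - 179)/(50 - 12) = 31567 - 191/38 = 1199355/38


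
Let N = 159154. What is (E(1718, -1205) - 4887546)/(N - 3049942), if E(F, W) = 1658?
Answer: 1221472/722697 ≈ 1.6902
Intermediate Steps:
(E(1718, -1205) - 4887546)/(N - 3049942) = (1658 - 4887546)/(159154 - 3049942) = -4885888/(-2890788) = -4885888*(-1/2890788) = 1221472/722697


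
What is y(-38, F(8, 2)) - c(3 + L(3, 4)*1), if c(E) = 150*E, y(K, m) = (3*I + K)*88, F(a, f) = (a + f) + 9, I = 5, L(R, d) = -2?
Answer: -2174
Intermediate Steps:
F(a, f) = 9 + a + f
y(K, m) = 1320 + 88*K (y(K, m) = (3*5 + K)*88 = (15 + K)*88 = 1320 + 88*K)
y(-38, F(8, 2)) - c(3 + L(3, 4)*1) = (1320 + 88*(-38)) - 150*(3 - 2*1) = (1320 - 3344) - 150*(3 - 2) = -2024 - 150 = -2174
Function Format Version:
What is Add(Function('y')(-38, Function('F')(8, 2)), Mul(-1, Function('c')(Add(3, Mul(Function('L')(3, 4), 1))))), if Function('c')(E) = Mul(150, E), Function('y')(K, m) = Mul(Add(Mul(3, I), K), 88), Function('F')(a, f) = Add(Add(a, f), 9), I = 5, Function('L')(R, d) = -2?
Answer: -2174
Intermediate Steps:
Function('F')(a, f) = Add(9, a, f)
Function('y')(K, m) = Add(1320, Mul(88, K)) (Function('y')(K, m) = Mul(Add(Mul(3, 5), K), 88) = Mul(Add(15, K), 88) = Add(1320, Mul(88, K)))
Add(Function('y')(-38, Function('F')(8, 2)), Mul(-1, Function('c')(Add(3, Mul(Function('L')(3, 4), 1))))) = Add(Add(1320, Mul(88, -38)), Mul(-1, Mul(150, Add(3, Mul(-2, 1))))) = Add(Add(1320, -3344), Mul(-1, Mul(150, Add(3, -2)))) = Add(-2024, Mul(-1, Mul(150, 1))) = Add(-2024, Mul(-1, 150)) = Add(-2024, -150) = -2174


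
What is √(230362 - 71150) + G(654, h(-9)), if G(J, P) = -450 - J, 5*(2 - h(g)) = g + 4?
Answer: -1104 + 2*√39803 ≈ -704.99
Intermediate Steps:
h(g) = 6/5 - g/5 (h(g) = 2 - (g + 4)/5 = 2 - (4 + g)/5 = 2 + (-⅘ - g/5) = 6/5 - g/5)
√(230362 - 71150) + G(654, h(-9)) = √(230362 - 71150) + (-450 - 1*654) = √159212 + (-450 - 654) = 2*√39803 - 1104 = -1104 + 2*√39803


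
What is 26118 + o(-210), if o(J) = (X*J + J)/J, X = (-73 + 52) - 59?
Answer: 26039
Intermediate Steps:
X = -80 (X = -21 - 59 = -80)
o(J) = -79 (o(J) = (-80*J + J)/J = (-79*J)/J = -79)
26118 + o(-210) = 26118 - 79 = 26039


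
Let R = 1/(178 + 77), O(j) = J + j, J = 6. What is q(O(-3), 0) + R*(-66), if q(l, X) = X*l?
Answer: -22/85 ≈ -0.25882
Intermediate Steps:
O(j) = 6 + j
R = 1/255 ≈ 0.0039216
q(O(-3), 0) + R*(-66) = 0*(6 - 3) + (1/255)*(-66) = 0*3 - 22/85 = 0 - 22/85 = -22/85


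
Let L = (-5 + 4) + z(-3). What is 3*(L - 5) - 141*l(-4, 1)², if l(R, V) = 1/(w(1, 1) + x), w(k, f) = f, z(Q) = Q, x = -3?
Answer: -249/4 ≈ -62.250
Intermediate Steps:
L = -4 (L = (-5 + 4) - 3 = -1 - 3 = -4)
l(R, V) = -½ (l(R, V) = 1/(1 - 3) = 1/(-2) = -½)
3*(L - 5) - 141*l(-4, 1)² = 3*(-4 - 5) - 141*(-½)² = 3*(-9) - 141*¼ = -27 - 141/4 = -249/4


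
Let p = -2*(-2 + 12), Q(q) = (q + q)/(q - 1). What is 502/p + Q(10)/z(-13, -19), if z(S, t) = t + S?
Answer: -9061/360 ≈ -25.169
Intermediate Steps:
z(S, t) = S + t
Q(q) = 2*q/(-1 + q) (Q(q) = (2*q)/(-1 + q) = 2*q/(-1 + q))
p = -20 (p = -2*10 = -20)
502/p + Q(10)/z(-13, -19) = 502/(-20) + (2*10/(-1 + 10))/(-13 - 19) = 502*(-1/20) + (2*10/9)/(-32) = -251/10 + (2*10*(1/9))*(-1/32) = -251/10 + (20/9)*(-1/32) = -251/10 - 5/72 = -9061/360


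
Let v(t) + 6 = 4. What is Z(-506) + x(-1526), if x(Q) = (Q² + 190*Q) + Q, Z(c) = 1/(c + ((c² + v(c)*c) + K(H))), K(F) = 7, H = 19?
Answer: 522644188291/256549 ≈ 2.0372e+6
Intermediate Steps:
v(t) = -2 (v(t) = -6 + 4 = -2)
Z(c) = 1/(7 + c² - c) (Z(c) = 1/(c + ((c² - 2*c) + 7)) = 1/(c + (7 + c² - 2*c)) = 1/(7 + c² - c))
x(Q) = Q² + 191*Q
Z(-506) + x(-1526) = 1/(7 + (-506)² - 1*(-506)) - 1526*(191 - 1526) = 1/(7 + 256036 + 506) - 1526*(-1335) = 1/256549 + 2037210 = 522644188291/256549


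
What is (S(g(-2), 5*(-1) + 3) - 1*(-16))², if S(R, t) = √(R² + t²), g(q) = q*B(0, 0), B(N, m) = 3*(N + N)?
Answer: 324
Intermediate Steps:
B(N, m) = 6*N (B(N, m) = 3*(2*N) = 6*N)
g(q) = 0 (g(q) = q*(6*0) = q*0 = 0)
(S(g(-2), 5*(-1) + 3) - 1*(-16))² = (√(0² + (5*(-1) + 3)²) - 1*(-16))² = (√(0 + (-5 + 3)²) + 16)² = (√(0 + (-2)²) + 16)² = (√(0 + 4) + 16)² = (√4 + 16)² = (2 + 16)² = 18² = 324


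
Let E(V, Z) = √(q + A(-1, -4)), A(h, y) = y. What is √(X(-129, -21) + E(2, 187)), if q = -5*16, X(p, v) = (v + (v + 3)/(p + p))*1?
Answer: √(-38700 + 3698*I*√21)/43 ≈ 0.97947 + 4.6786*I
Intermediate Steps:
X(p, v) = v + (3 + v)/(2*p) (X(p, v) = (v + (3 + v)/((2*p)))*1 = (v + (3 + v)*(1/(2*p)))*1 = (v + (3 + v)/(2*p))*1 = v + (3 + v)/(2*p))
q = -80
E(V, Z) = 2*I*√21 (E(V, Z) = √(-80 - 4) = √(-84) = 2*I*√21)
√(X(-129, -21) + E(2, 187)) = √((½)*(3 - 21 + 2*(-129)*(-21))/(-129) + 2*I*√21) = √((½)*(-1/129)*(3 - 21 + 5418) + 2*I*√21) = √((½)*(-1/129)*5400 + 2*I*√21) = √(-900/43 + 2*I*√21)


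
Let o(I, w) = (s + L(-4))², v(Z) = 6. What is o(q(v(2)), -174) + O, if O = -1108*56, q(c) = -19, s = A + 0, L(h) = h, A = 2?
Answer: -62044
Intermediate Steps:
s = 2 (s = 2 + 0 = 2)
o(I, w) = 4 (o(I, w) = (2 - 4)² = (-2)² = 4)
O = -62048
o(q(v(2)), -174) + O = 4 - 62048 = -62044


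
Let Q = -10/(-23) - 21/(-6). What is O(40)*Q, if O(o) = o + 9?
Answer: 8869/46 ≈ 192.80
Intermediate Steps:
Q = 181/46 (Q = -10*(-1/23) - 21*(-⅙) = 10/23 + 7/2 = 181/46 ≈ 3.9348)
O(o) = 9 + o
O(40)*Q = (9 + 40)*(181/46) = 49*(181/46) = 8869/46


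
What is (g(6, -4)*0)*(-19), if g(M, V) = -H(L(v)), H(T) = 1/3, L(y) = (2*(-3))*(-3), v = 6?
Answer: 0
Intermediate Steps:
L(y) = 18 (L(y) = -6*(-3) = 18)
H(T) = ⅓
g(M, V) = -⅓ (g(M, V) = -1*⅓ = -⅓)
(g(6, -4)*0)*(-19) = -⅓*0*(-19) = 0*(-19) = 0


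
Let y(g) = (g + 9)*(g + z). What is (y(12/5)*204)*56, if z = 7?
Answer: 30604896/25 ≈ 1.2242e+6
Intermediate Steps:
y(g) = (7 + g)*(9 + g) (y(g) = (g + 9)*(g + 7) = (9 + g)*(7 + g) = (7 + g)*(9 + g))
(y(12/5)*204)*56 = ((63 + (12/5)² + 16*(12/5))*204)*56 = ((63 + 144/25 + 192/5)*204)*56 = ((2679/25)*204)*56 = (546516/25)*56 = 30604896/25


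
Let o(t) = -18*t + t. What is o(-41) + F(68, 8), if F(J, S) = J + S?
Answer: 773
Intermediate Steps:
o(t) = -17*t
o(-41) + F(68, 8) = -17*(-41) + (68 + 8) = 697 + 76 = 773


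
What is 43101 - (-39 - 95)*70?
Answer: 52481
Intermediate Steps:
43101 - (-39 - 95)*70 = 43101 - (-134)*70 = 43101 - 1*(-9380) = 43101 + 9380 = 52481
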